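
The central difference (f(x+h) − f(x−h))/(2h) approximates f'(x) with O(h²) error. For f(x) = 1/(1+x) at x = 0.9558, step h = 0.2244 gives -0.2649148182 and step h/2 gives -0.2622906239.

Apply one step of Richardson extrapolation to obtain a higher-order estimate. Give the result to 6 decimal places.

Leading term ∝ h^2; use weight 4 = 2^2.
Difference of the inputs: -0.2622906239 − (-0.2649148182) = 0.0026241943
Correction (A(h/2) − A(h))/(4 − 1) = 0.0026241943/3 = 0.0008747314
R = A(h/2) + (A(h/2) − A(h))/3 = -0.2622906239 + 0.0008747314 = -0.2614158925
Correction |R − A(h/2)| = 8.747e-04; gap |A(h/2) − A(h)| = 2.624e-03.

-0.261416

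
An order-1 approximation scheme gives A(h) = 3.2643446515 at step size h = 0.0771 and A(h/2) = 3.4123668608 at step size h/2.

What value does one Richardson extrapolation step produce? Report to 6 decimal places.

3.560389

r = 1: numerator weight 2, denominator 1.
2^1*A(h/2) = 6.8247337216; minus A(h) gives 3.5603890701.
Divide by 2^1 − 1 = 1.
So the Richardson estimate is 3.5603890701.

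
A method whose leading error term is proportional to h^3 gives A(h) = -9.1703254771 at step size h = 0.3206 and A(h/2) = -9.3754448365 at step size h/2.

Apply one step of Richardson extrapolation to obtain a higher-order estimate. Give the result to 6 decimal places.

-9.404748

Method order is 3; weight 2^3 = 8.
Weighted: (-75.0035586920) − (-9.1703254771) = -65.8332332149
(-65.8332332149) ÷ 7 = -9.4047476021
Shift from A(h/2): −0.0293027656.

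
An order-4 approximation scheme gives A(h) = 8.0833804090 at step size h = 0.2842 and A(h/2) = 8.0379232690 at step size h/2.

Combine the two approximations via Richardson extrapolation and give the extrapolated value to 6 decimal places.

With r = 4 the leading error scales as h^4, so the weight is 2^4 = 16.
Weighted: 128.6067723040 − 8.0833804090 = 120.5233918950
(16*8.0379232690 − 8.0833804090)/(16 − 1) = 8.0348927930

8.034893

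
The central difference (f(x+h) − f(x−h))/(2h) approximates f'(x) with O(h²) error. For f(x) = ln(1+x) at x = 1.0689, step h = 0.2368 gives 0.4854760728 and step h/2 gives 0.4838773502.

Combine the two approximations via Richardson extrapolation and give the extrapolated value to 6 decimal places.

r = 2: numerator weight 4, denominator 3.
4 × 0.4838773502 − 0.4854760728 = 1.4500333280
Denominator 4 − 1 = 3.
1.4500333280 ÷ 3 = 0.4833444427
Correction |R − A(h/2)| = 5.329e-04; gap |A(h/2) − A(h)| = 1.599e-03.

0.483344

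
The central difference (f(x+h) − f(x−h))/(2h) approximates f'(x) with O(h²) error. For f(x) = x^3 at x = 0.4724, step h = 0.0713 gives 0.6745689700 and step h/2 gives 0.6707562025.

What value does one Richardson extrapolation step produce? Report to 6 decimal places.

Leading term ∝ h^2; use weight 4 = 2^2.
Numerator 4 × A(h/2) − A(h) = 4 × 0.6707562025 − 0.6745689700 = 2.0084558400
R = 2.0084558400/3 = 0.6694852800

0.669485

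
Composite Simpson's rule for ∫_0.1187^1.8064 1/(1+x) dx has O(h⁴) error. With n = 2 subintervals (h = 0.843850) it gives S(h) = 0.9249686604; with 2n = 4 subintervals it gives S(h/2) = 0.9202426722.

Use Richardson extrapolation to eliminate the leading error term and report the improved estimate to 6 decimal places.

r = 4: numerator weight 16, denominator 15.
2^4·A(h/2) = 14.7238827552; minus A(h) gives 13.7989140948.
13.7989140948 ÷ 15 = 0.9199276063
Gap between inputs: 4.726e-03; correction applied: −0.0003150659.

0.919928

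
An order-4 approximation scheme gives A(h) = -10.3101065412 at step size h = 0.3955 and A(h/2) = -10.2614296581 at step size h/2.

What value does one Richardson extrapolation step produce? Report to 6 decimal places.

Method order is 4; weight 2^4 = 16.
Numerator 16×A(h/2) − A(h) = 16×(-10.2614296581) − (-10.3101065412) = -153.8727679884
(-153.8727679884) ÷ 15 = -10.2581845326
Correction |R − A(h/2)| = 3.245e-03; gap |A(h/2) − A(h)| = 4.868e-02.

-10.258185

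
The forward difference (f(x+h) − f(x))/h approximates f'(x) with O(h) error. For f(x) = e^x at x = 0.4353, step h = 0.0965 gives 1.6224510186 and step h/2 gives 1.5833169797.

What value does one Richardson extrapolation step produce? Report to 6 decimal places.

The method has order 1: 2^1 = 2.
Numerator 2·A(h/2) − A(h) = 2·1.5833169797 − 1.6224510186 = 1.5441829408
(2·1.5833169797 − 1.6224510186)/(2 − 1) = 1.5441829408
Correction |R − A(h/2)| = 3.913e-02; gap |A(h/2) − A(h)| = 3.913e-02.

1.544183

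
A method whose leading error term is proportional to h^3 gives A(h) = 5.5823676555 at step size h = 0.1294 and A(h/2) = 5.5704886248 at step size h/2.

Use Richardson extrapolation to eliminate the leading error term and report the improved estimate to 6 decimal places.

5.568792

r = 3: numerator weight 8, denominator 7.
Numerator 8*A(h/2) − A(h) = 8*5.5704886248 − 5.5823676555 = 38.9815413429
Divide by 2^3 − 1 = 7.
38.9815413429 ÷ 7 = 5.5687916204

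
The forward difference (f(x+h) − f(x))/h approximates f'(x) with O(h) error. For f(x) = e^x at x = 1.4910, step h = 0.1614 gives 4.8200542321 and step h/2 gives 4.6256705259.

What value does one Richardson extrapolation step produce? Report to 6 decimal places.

Leading term ∝ h^1; use weight 2 = 2^1.
Top: 2(4.6256705259) − (4.8200542321) = 4.4312868197
4.4312868197 ÷ 1 = 4.4312868197

4.431287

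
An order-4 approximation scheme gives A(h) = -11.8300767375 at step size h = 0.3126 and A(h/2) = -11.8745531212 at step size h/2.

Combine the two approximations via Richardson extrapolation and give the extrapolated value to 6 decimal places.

The method has order 4: 2^4 = 16.
16×(-11.8745531212) − (-11.8300767375) = -178.1627732017
(16×(-11.8745531212) − (-11.8300767375))/(16 − 1) = -11.8775182134
Gap between inputs: 4.448e-02; correction applied: −0.0029650922.

-11.877518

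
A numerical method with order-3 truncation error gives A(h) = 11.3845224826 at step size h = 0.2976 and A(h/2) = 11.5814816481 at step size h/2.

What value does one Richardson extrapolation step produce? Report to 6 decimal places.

r = 3: numerator weight 8, denominator 7.
8*11.5814816481 − 11.3845224826 = 81.2673307022
Extrapolated: 81.2673307022 / 7 = 11.6096186717
Gap between inputs: 1.970e-01; correction applied: +0.0281370236.

11.609619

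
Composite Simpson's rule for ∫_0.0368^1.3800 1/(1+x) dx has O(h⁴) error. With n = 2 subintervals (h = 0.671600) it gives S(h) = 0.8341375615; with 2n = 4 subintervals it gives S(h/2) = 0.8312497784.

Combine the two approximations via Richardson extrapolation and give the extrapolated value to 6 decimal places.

0.831057

r = 4, so 2^r = 16.
Top: 16(0.8312497784) − (0.8341375615) = 12.4658588929
(16*0.8312497784 − 0.8341375615)/(16 − 1) = 0.8310572595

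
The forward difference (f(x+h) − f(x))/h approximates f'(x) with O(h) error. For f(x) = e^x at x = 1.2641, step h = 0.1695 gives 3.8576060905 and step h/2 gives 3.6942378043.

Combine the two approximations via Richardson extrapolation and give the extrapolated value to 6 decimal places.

3.530870

Method order is 1; weight 2^1 = 2.
Difference of the inputs: 3.6942378043 − 3.8576060905 = -0.1633682862
Divide by 2^1 − 1 = 1: (-0.1633682862)/1 = -0.1633682862
R = A(h/2) + (A(h/2) − A(h))/1 = 3.6942378043 − 0.1633682862 = 3.5308695181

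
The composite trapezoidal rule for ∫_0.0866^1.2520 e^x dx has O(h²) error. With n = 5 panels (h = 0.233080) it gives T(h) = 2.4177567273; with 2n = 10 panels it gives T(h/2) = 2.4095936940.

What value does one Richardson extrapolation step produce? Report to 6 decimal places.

2.406873

The method has order 2: 2^2 = 4.
Weighted: 9.6383747760 − 2.4177567273 = 7.2206180487
Denominator 4 − 1 = 3.
Extrapolated: 7.2206180487 / 3 = 2.4068726829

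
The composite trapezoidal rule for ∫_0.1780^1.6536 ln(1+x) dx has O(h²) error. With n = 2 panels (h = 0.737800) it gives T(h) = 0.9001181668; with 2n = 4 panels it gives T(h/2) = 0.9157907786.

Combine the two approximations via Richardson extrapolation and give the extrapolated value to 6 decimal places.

Error is O(h^2); halving h shrinks it by 2^2 = 4.
Difference of the inputs: 0.9157907786 − 0.9001181668 = 0.0156726118
Divide by 2^2 − 1 = 3: 0.0156726118/3 = 0.0052242039
R = 0.9157907786 + 0.0052242039 = 0.9210149825
Shift from A(h/2): +0.0052242039.

0.921015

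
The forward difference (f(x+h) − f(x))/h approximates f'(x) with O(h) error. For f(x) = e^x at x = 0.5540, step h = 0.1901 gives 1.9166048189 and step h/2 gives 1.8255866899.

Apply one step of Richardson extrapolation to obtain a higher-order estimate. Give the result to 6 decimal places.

1.734569

r = 1: numerator weight 2, denominator 1.
Numerator 2×A(h/2) − A(h) = 2×1.8255866899 − 1.9166048189 = 1.7345685609
Denominator 2 − 1 = 1.
1.7345685609 ÷ 1 = 1.7345685609
Gap between inputs: 9.102e-02; correction applied: −0.0910181290.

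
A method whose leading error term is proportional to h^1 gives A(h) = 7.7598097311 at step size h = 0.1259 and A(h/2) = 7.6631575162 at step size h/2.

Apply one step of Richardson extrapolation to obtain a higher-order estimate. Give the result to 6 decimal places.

7.566505

With r = 1 the leading error scales as h^1, so the weight is 2^1 = 2.
Numerator 2 × A(h/2) − A(h) = 2 × 7.6631575162 − 7.7598097311 = 7.5665053013
Divide by 2^1 − 1 = 1.
Result: 7.5665053013
Shift from A(h/2): −0.0966522149.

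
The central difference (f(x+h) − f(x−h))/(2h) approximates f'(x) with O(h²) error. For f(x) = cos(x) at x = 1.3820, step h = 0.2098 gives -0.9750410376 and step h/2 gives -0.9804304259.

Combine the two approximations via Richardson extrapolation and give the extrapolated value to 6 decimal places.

The method has order 2: 2^2 = 4.
2^2*A(h/2) = -3.9217217036; minus A(h) gives -2.9466806660.
(-2.9466806660) ÷ 3 = -0.9822268887

-0.982227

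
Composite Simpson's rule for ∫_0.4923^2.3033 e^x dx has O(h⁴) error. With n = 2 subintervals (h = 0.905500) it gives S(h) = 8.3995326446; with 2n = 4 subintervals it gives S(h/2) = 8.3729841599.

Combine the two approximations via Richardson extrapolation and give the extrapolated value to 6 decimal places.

8.371214

Error is O(h^4); halving h shrinks it by 2^4 = 16.
Numerator 16*A(h/2) − A(h) = 16*8.3729841599 − 8.3995326446 = 125.5682139138
R = 125.5682139138/15 = 8.3712142609
Correction |R − A(h/2)| = 1.770e-03; gap |A(h/2) − A(h)| = 2.655e-02.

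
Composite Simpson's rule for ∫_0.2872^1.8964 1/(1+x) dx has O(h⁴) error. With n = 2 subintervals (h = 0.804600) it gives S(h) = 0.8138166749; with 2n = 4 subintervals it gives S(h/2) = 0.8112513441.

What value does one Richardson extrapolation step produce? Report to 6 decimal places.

r = 4: numerator weight 16, denominator 15.
Top: 16(0.8112513441) − (0.8138166749) = 12.1662048307
(16·0.8112513441 − 0.8138166749)/(16 − 1) = 0.8110803220

0.811080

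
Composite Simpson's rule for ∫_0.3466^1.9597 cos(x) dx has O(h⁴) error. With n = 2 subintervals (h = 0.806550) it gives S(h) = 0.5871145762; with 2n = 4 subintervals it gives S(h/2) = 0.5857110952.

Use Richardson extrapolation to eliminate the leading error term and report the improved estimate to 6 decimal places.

0.585618

Method order is 4; weight 2^4 = 16.
Weighted: 9.3713775232 − 0.5871145762 = 8.7842629470
Divide by 2^4 − 1 = 15.
Extrapolated: 8.7842629470 / 15 = 0.5856175298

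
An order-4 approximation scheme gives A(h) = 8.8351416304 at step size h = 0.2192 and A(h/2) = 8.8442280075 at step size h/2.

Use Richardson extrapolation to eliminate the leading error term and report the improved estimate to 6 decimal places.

8.844834

r = 4: numerator weight 16, denominator 15.
2^4×A(h/2) = 141.5076481200; minus A(h) gives 132.6725064896.
Divide by 2^4 − 1 = 15.
(16×8.8442280075 − 8.8351416304)/(16 − 1) = 8.8448337660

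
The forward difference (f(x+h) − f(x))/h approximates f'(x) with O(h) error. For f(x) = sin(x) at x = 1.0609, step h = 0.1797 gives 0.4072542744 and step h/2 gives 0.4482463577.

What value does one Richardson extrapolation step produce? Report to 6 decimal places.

0.489238

With r = 1 the leading error scales as h^1, so the weight is 2^1 = 2.
2*0.4482463577 = 0.8964927154; 0.8964927154 − 0.4072542744 = 0.4892384410
Divide by 2^1 − 1 = 1.
Result: 0.4892384410
Gap between inputs: 4.099e-02; correction applied: +0.0409920833.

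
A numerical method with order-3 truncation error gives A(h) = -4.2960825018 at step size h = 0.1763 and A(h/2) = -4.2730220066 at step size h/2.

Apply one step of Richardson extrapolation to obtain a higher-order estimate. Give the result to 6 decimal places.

r = 3, so 2^r = 8.
Difference of the inputs: -4.2730220066 − (-4.2960825018) = 0.0230604952
Correction (A(h/2) − A(h))/(8 − 1) = 0.0230604952/7 = 0.0032943565
R = A(h/2) + (A(h/2) − A(h))/7 = -4.2730220066 + 0.0032943565 = -4.2697276501

-4.269728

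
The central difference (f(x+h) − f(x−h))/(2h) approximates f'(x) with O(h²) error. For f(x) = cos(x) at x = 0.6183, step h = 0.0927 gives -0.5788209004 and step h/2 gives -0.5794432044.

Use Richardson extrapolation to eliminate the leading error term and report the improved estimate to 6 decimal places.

-0.579651

Order 2 gives 2^r = 4 and 2^r − 1 = 3.
4 × (-0.5794432044) = -2.3177728176; subtract (-0.5788209004) → -1.7389519172
Divide by 2^2 − 1 = 3.
Extrapolated: (-1.7389519172) / 3 = -0.5796506391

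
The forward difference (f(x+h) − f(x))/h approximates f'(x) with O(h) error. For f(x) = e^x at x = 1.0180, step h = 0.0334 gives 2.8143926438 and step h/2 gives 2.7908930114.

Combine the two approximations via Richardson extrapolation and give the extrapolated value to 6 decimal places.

Order 1 gives 2^r = 2 and 2^r − 1 = 1.
Top: 2(2.7908930114) − (2.8143926438) = 2.7673933790
2.7673933790 ÷ 1 = 2.7673933790

2.767393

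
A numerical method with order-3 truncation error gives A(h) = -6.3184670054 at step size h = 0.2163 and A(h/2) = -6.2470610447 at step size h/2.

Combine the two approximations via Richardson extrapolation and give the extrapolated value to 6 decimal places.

-6.236860

r = 3, so 2^r = 8.
Numerator 8 × A(h/2) − A(h) = 8 × (-6.2470610447) − (-6.3184670054) = -43.6580213522
R = (-43.6580213522)/7 = -6.2368601932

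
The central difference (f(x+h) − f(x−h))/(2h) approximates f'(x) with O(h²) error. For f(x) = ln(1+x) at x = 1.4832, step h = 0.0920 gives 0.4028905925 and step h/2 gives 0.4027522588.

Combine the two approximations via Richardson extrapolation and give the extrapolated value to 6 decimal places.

0.402706

Method order is 2; weight 2^2 = 4.
Weighted: 1.6110090352 − 0.4028905925 = 1.2081184427
Extrapolated: 1.2081184427 / 3 = 0.4027061476
Shift from A(h/2): −0.0000461112.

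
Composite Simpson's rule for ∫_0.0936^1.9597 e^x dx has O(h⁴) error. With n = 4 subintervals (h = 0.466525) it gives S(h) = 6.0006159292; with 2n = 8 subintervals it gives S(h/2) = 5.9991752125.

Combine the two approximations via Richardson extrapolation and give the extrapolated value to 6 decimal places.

Method order is 4; weight 2^4 = 16.
16 × 5.9991752125 − 6.0006159292 = 89.9861874708
Denominator 16 − 1 = 15.
So the Richardson estimate is 5.9990791647.

5.999079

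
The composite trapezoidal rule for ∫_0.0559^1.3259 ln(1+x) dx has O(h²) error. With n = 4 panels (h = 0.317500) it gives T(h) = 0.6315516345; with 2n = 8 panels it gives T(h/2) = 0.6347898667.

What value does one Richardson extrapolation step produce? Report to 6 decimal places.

r = 2, so 2^r = 4.
Difference of the inputs: 0.6347898667 − 0.6315516345 = 0.0032382322
Correction (A(h/2) − A(h))/(4 − 1) = 0.0032382322/3 = 0.0010794107
R = A(h/2) + (A(h/2) − A(h))/3 = 0.6347898667 + 0.0010794107 = 0.6358692774
Shift from A(h/2): +0.0010794107.

0.635869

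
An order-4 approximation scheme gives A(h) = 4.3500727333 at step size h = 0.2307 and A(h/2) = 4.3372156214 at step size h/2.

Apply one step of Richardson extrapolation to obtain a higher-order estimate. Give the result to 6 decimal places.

4.336358

r = 4: numerator weight 16, denominator 15.
Weighted: 69.3954499424 − 4.3500727333 = 65.0453772091
Divide by 2^4 − 1 = 15.
65.0453772091 ÷ 15 = 4.3363584806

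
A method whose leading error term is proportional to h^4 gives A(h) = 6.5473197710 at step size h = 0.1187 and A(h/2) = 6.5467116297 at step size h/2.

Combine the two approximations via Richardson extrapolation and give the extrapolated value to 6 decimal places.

6.546671

Method order is 4; weight 2^4 = 16.
16×6.5467116297 = 104.7473860752; subtract 6.5473197710 → 98.2000663042
Denominator 16 − 1 = 15.
98.2000663042 ÷ 15 = 6.5466710869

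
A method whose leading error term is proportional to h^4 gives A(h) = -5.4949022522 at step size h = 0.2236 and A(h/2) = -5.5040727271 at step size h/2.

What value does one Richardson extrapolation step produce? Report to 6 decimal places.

The method has order 4: 2^4 = 16.
A(h/2) − A(h) = -5.5040727271 − (-5.4949022522) = -0.0091704749
Correction (A(h/2) − A(h))/(16 − 1) = (-0.0091704749)/15 = -0.0006113650
R = A(h/2) + (A(h/2) − A(h))/15 = -5.5040727271 − 0.0006113650 = -5.5046840921

-5.504684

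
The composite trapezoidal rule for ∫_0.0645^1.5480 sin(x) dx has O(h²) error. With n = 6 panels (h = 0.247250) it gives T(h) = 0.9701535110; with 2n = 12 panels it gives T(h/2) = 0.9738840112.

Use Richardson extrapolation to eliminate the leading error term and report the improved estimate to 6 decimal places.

0.975128

Error is O(h^2); halving h shrinks it by 2^2 = 4.
Difference of the inputs: 0.9738840112 − 0.9701535110 = 0.0037305002
Divide by 2^2 − 1 = 3: 0.0037305002/3 = 0.0012435001
R = 0.9738840112 + 0.0012435001 = 0.9751275113
Correction |R − A(h/2)| = 1.244e-03; gap |A(h/2) − A(h)| = 3.731e-03.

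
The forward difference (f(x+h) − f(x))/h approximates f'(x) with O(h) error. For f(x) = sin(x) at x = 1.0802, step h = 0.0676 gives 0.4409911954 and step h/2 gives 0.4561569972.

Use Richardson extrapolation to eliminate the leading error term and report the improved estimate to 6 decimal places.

0.471323

Error is O(h^1); halving h shrinks it by 2^1 = 2.
2*0.4561569972 = 0.9123139944; subtract 0.4409911954 → 0.4713227990
Extrapolated: 0.4713227990 / 1 = 0.4713227990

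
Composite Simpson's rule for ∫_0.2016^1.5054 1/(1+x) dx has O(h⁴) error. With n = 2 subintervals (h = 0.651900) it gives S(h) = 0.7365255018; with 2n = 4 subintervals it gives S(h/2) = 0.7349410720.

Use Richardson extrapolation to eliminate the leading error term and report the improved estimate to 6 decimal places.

Leading term ∝ h^4; use weight 16 = 2^4.
16 × 0.7349410720 = 11.7590571520; 11.7590571520 − 0.7365255018 = 11.0225316502
Divide by 2^4 − 1 = 15.
Result: 0.7348354433
Correction |R − A(h/2)| = 1.056e-04; gap |A(h/2) − A(h)| = 1.584e-03.

0.734835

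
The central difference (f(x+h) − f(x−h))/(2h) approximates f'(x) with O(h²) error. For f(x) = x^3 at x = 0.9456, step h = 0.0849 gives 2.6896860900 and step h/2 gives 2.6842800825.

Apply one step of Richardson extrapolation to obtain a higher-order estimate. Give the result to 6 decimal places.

With r = 2 the leading error scales as h^2, so the weight is 2^2 = 4.
4 × 2.6842800825 = 10.7371203300; 10.7371203300 − 2.6896860900 = 8.0474342400
R = 8.0474342400/3 = 2.6824780800

2.682478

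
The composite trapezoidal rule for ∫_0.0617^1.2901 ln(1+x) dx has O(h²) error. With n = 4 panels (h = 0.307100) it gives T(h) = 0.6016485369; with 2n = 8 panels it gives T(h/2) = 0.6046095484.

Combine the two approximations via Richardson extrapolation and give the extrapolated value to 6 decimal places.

0.605597

Order 2 gives 2^r = 4 and 2^r − 1 = 3.
Weighted: 2.4184381936 − 0.6016485369 = 1.8167896567
(4*0.6046095484 − 0.6016485369)/(4 − 1) = 0.6055965522
Gap between inputs: 2.961e-03; correction applied: +0.0009870038.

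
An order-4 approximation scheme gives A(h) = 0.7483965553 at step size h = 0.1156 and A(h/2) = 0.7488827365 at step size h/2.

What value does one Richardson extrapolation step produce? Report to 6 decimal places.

The method has order 4: 2^4 = 16.
16 × 0.7488827365 = 11.9821237840; 11.9821237840 − 0.7483965553 = 11.2337272287
R = 11.2337272287/15 = 0.7489151486
Correction |R − A(h/2)| = 3.241e-05; gap |A(h/2) − A(h)| = 4.862e-04.

0.748915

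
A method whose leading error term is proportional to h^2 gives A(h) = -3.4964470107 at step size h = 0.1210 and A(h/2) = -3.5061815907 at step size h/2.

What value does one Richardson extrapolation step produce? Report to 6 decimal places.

r = 2, so 2^r = 4.
4 × (-3.5061815907) = -14.0247263628; (-14.0247263628) − (-3.4964470107) = -10.5282793521
(-10.5282793521) ÷ 3 = -3.5094264507

-3.509426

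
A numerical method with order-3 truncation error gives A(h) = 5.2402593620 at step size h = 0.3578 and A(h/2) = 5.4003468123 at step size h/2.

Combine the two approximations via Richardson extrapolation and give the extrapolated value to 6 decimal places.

5.423216

Leading term ∝ h^3; use weight 8 = 2^3.
2^3 × A(h/2) = 43.2027744984; minus A(h) gives 37.9625151364.
Denominator 8 − 1 = 7.
Extrapolated: 37.9625151364 / 7 = 5.4232164481
Gap between inputs: 1.601e-01; correction applied: +0.0228696358.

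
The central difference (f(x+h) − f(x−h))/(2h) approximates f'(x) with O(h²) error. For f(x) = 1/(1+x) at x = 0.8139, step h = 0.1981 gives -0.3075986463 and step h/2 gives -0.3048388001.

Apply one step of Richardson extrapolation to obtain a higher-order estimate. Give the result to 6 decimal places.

-0.303919

Leading term ∝ h^2; use weight 4 = 2^2.
Top: 4(-0.3048388001) − (-0.3075986463) = -0.9117565541
(-0.9117565541) ÷ 3 = -0.3039188514
Gap between inputs: 2.760e-03; correction applied: +0.0009199487.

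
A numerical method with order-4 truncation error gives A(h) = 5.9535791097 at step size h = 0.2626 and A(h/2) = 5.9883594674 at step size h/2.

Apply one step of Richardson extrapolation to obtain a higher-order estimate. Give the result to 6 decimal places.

Leading term ∝ h^4; use weight 16 = 2^4.
16·5.9883594674 = 95.8137514784; subtract 5.9535791097 → 89.8601723687
R = 89.8601723687/15 = 5.9906781579
Correction |R − A(h/2)| = 2.319e-03; gap |A(h/2) − A(h)| = 3.478e-02.

5.990678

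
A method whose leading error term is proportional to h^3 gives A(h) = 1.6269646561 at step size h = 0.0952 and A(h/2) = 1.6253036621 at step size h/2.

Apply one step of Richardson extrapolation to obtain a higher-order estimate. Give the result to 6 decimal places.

1.625066

Method order is 3; weight 2^3 = 8.
2^3·A(h/2) = 13.0024292968; minus A(h) gives 11.3754646407.
(8·1.6253036621 − 1.6269646561)/(8 − 1) = 1.6250663772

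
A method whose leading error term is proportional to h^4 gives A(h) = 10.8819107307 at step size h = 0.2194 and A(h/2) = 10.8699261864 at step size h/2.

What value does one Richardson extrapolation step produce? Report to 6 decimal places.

10.869127

Leading term ∝ h^4; use weight 16 = 2^4.
Numerator 16·A(h/2) − A(h) = 16·10.8699261864 − 10.8819107307 = 163.0369082517
Denominator 16 − 1 = 15.
R = 163.0369082517/15 = 10.8691272168
Shift from A(h/2): −0.0007989696.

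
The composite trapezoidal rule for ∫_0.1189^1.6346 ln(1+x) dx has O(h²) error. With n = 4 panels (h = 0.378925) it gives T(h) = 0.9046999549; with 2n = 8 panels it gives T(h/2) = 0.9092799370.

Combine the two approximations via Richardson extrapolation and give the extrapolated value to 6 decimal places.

0.910807

Method order is 2; weight 2^2 = 4.
2^2×A(h/2) = 3.6371197480; minus A(h) gives 2.7324197931.
R = 2.7324197931/3 = 0.9108065977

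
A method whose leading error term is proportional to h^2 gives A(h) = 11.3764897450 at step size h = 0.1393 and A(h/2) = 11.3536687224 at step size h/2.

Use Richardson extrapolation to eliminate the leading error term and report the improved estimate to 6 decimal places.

11.346062

r = 2, so 2^r = 4.
2^2×A(h/2) = 45.4146748896; minus A(h) gives 34.0381851446.
Divide by 2^2 − 1 = 3.
So the Richardson estimate is 11.3460617149.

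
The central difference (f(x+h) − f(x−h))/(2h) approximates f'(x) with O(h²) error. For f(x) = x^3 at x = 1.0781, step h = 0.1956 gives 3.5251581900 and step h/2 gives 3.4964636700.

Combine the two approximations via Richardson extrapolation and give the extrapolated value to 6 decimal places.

Method order is 2; weight 2^2 = 4.
4*3.4964636700 = 13.9858546800; subtract 3.5251581900 → 10.4606964900
Divide by 2^2 − 1 = 3.
So the Richardson estimate is 3.4868988300.

3.486899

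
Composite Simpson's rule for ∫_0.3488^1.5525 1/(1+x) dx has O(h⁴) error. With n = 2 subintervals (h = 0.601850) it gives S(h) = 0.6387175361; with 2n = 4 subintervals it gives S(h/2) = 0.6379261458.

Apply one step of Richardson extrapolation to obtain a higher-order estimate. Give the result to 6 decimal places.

Order 4 gives 2^r = 16 and 2^r − 1 = 15.
16 × 0.6379261458 − 0.6387175361 = 9.5681007967
(16 × 0.6379261458 − 0.6387175361)/(16 − 1) = 0.6378733864

0.637873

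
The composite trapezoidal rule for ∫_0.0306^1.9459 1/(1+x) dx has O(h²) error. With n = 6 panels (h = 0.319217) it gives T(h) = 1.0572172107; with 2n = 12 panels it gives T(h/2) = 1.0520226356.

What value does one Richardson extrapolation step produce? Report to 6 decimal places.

Method order is 2; weight 2^2 = 4.
4·1.0520226356 = 4.2080905424; 4.2080905424 − 1.0572172107 = 3.1508733317
(4·1.0520226356 − 1.0572172107)/(4 − 1) = 1.0502911106
Shift from A(h/2): −0.0017315250.

1.050291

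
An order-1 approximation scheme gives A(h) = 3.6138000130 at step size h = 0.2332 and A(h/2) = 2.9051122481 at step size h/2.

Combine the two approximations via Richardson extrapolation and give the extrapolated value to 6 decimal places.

r = 1, so 2^r = 2.
2^1 × A(h/2) = 5.8102244962; minus A(h) gives 2.1964244832.
Denominator 2 − 1 = 1.
(2 × 2.9051122481 − 3.6138000130)/(2 − 1) = 2.1964244832

2.196424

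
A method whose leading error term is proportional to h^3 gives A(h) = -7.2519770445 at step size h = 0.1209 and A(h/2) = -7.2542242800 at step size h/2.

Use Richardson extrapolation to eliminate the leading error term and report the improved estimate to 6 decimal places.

-7.254545

r = 3: numerator weight 8, denominator 7.
8·(-7.2542242800) − (-7.2519770445) = -50.7818171955
Extrapolated: (-50.7818171955) / 7 = -7.2545453136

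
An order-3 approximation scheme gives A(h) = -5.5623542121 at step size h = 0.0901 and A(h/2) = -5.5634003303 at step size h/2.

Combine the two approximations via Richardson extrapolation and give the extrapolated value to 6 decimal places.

-5.563550

Method order is 3; weight 2^3 = 8.
8·(-5.5634003303) = -44.5072026424; (-44.5072026424) − (-5.5623542121) = -38.9448484303
Divide by 2^3 − 1 = 7.
(-38.9448484303) ÷ 7 = -5.5635497758
Correction |R − A(h/2)| = 1.494e-04; gap |A(h/2) − A(h)| = 1.046e-03.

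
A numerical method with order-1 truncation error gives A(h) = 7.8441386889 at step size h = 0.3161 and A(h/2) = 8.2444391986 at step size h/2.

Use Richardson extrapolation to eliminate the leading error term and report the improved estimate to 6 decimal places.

8.644740

With r = 1 the leading error scales as h^1, so the weight is 2^1 = 2.
Top: 2(8.2444391986) − (7.8441386889) = 8.6447397083
(2×8.2444391986 − 7.8441386889)/(2 − 1) = 8.6447397083
Correction |R − A(h/2)| = 4.003e-01; gap |A(h/2) − A(h)| = 4.003e-01.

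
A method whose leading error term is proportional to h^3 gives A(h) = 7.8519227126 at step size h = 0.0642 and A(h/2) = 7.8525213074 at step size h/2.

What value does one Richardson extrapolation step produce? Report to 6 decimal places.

7.852607

Method order is 3; weight 2^3 = 8.
Top: 8(7.8525213074) − (7.8519227126) = 54.9682477466
Divide by 2^3 − 1 = 7.
So the Richardson estimate is 7.8526068209.
Correction |R − A(h/2)| = 8.551e-05; gap |A(h/2) − A(h)| = 5.986e-04.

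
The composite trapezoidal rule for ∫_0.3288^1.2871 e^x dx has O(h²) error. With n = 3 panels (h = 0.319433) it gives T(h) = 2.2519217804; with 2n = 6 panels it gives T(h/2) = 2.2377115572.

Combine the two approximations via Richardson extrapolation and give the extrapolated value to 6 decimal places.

The method has order 2: 2^2 = 4.
Numerator 4 × A(h/2) − A(h) = 4 × 2.2377115572 − 2.2519217804 = 6.6989244484
Divide by 2^2 − 1 = 3.
So the Richardson estimate is 2.2329748161.
Correction |R − A(h/2)| = 4.737e-03; gap |A(h/2) − A(h)| = 1.421e-02.

2.232975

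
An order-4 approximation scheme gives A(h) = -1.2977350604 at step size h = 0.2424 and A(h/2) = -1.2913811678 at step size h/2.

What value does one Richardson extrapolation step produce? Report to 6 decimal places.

-1.290958

Order 4 gives 2^r = 16 and 2^r − 1 = 15.
Top: 16(-1.2913811678) − (-1.2977350604) = -19.3643636244
(16·(-1.2913811678) − (-1.2977350604))/(16 − 1) = -1.2909575750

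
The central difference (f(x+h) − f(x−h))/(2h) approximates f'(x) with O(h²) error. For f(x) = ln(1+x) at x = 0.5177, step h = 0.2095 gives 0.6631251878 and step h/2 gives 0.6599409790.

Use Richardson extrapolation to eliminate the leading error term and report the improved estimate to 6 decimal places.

r = 2: numerator weight 4, denominator 3.
4 × 0.6599409790 − 0.6631251878 = 1.9766387282
(4 × 0.6599409790 − 0.6631251878)/(4 − 1) = 0.6588795761
Correction |R − A(h/2)| = 1.061e-03; gap |A(h/2) − A(h)| = 3.184e-03.

0.658880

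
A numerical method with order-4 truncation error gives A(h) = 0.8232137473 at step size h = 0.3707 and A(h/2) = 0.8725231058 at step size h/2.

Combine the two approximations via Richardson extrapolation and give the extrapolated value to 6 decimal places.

0.875810

Leading term ∝ h^4; use weight 16 = 2^4.
16×0.8725231058 − 0.8232137473 = 13.1371559455
Extrapolated: 13.1371559455 / 15 = 0.8758103964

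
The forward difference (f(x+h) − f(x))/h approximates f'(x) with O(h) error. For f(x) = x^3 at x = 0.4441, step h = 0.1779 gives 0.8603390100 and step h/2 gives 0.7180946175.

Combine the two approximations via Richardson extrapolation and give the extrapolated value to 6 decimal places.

0.575850

Leading term ∝ h^1; use weight 2 = 2^1.
Weighted: 1.4361892350 − 0.8603390100 = 0.5758502250
Divide by 2^1 − 1 = 1.
(2 × 0.7180946175 − 0.8603390100)/(2 − 1) = 0.5758502250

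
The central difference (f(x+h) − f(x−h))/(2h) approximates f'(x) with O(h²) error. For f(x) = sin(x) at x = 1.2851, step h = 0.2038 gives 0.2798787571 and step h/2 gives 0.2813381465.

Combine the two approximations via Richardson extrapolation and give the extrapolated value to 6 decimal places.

0.281825

r = 2, so 2^r = 4.
Top: 4(0.2813381465) − (0.2798787571) = 0.8454738289
Denominator 4 − 1 = 3.
(4·0.2813381465 − 0.2798787571)/(4 − 1) = 0.2818246096
Shift from A(h/2): +0.0004864631.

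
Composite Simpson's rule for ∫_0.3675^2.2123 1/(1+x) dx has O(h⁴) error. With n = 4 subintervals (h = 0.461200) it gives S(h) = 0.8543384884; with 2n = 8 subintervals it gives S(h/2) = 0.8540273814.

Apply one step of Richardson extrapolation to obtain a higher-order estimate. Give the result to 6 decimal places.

Leading term ∝ h^4; use weight 16 = 2^4.
16·0.8540273814 = 13.6644381024; 13.6644381024 − 0.8543384884 = 12.8100996140
(16·0.8540273814 − 0.8543384884)/(16 − 1) = 0.8540066409

0.854007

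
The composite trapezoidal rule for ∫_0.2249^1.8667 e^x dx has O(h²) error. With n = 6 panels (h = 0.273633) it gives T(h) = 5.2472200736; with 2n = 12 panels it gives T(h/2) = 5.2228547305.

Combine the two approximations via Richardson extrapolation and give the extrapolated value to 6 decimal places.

5.214733

Leading term ∝ h^2; use weight 4 = 2^2.
2^2×A(h/2) = 20.8914189220; minus A(h) gives 15.6441988484.
Denominator 4 − 1 = 3.
R = 15.6441988484/3 = 5.2147329495
Gap between inputs: 2.437e-02; correction applied: −0.0081217810.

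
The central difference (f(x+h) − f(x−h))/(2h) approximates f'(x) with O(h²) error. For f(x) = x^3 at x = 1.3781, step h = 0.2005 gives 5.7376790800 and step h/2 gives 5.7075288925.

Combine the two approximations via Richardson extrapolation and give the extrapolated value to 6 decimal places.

5.697479

r = 2: numerator weight 4, denominator 3.
Top: 4(5.7075288925) − (5.7376790800) = 17.0924364900
Divide by 2^2 − 1 = 3.
Result: 5.6974788300
Correction |R − A(h/2)| = 1.005e-02; gap |A(h/2) − A(h)| = 3.015e-02.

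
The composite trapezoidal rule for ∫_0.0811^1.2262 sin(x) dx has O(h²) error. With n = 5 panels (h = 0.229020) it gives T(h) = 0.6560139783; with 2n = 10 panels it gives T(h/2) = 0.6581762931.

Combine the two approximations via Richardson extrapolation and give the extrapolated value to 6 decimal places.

Order 2 gives 2^r = 4 and 2^r − 1 = 3.
4*0.6581762931 = 2.6327051724; subtract 0.6560139783 → 1.9766911941
Divide by 2^2 − 1 = 3.
Extrapolated: 1.9766911941 / 3 = 0.6588970647
Gap between inputs: 2.162e-03; correction applied: +0.0007207716.

0.658897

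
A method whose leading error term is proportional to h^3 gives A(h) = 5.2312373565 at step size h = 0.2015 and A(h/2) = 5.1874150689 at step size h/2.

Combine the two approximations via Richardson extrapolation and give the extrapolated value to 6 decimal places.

The method has order 3: 2^3 = 8.
Top: 8(5.1874150689) − (5.2312373565) = 36.2680831947
(8×5.1874150689 − 5.2312373565)/(8 − 1) = 5.1811547421

5.181155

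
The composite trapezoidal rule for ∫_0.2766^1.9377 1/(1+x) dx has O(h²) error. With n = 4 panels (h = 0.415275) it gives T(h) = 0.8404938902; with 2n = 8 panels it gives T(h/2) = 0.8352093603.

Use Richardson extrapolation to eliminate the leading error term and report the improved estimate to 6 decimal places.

0.833448

r = 2, so 2^r = 4.
Weighted: 3.3408374412 − 0.8404938902 = 2.5003435510
Divide by 2^2 − 1 = 3.
2.5003435510 ÷ 3 = 0.8334478503
Gap between inputs: 5.285e-03; correction applied: −0.0017615100.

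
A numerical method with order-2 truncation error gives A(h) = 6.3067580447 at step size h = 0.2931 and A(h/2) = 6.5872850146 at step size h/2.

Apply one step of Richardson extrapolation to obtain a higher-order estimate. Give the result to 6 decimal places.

6.680794

Leading term ∝ h^2; use weight 4 = 2^2.
Difference of the inputs: 6.5872850146 − 6.3067580447 = 0.2805269699
Correction (A(h/2) − A(h))/(4 − 1) = 0.2805269699/3 = 0.0935089900
R = 6.5872850146 + 0.0935089900 = 6.6807940046
Correction |R − A(h/2)| = 9.351e-02; gap |A(h/2) − A(h)| = 2.805e-01.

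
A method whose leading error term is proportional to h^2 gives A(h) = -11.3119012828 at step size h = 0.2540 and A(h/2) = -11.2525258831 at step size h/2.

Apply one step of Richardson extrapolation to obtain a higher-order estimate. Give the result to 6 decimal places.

-11.232734

r = 2: numerator weight 4, denominator 3.
4*(-11.2525258831) − (-11.3119012828) = -33.6982022496
Extrapolated: (-33.6982022496) / 3 = -11.2327340832
Shift from A(h/2): +0.0197917999.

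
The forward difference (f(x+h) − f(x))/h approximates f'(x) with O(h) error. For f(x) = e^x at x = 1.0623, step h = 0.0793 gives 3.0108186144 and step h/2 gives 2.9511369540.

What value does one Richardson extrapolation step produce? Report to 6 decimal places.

2.891455

Order 1 gives 2^r = 2 and 2^r − 1 = 1.
2·2.9511369540 − 3.0108186144 = 2.8914552936
(2·2.9511369540 − 3.0108186144)/(2 − 1) = 2.8914552936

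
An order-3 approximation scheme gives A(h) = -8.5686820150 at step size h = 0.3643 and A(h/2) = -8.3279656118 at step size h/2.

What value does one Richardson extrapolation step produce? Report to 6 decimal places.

-8.293578

Method order is 3; weight 2^3 = 8.
8*(-8.3279656118) = -66.6237248944; (-66.6237248944) − (-8.5686820150) = -58.0550428794
(8*(-8.3279656118) − (-8.5686820150))/(8 − 1) = -8.2935775542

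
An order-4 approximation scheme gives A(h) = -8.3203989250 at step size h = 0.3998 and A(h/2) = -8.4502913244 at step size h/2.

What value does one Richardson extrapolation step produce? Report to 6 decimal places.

With r = 4 the leading error scales as h^4, so the weight is 2^4 = 16.
16×(-8.4502913244) = -135.2046611904; subtract (-8.3203989250) → -126.8842622654
(-126.8842622654) ÷ 15 = -8.4589508177
Correction |R − A(h/2)| = 8.659e-03; gap |A(h/2) − A(h)| = 1.299e-01.

-8.458951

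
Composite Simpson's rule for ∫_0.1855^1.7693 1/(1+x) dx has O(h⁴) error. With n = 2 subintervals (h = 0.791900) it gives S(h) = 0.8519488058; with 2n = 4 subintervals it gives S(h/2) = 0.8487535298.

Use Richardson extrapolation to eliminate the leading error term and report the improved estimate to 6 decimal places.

0.848541

Order 4 gives 2^r = 16 and 2^r − 1 = 15.
16*0.8487535298 = 13.5800564768; 13.5800564768 − 0.8519488058 = 12.7281076710
Divide by 2^4 − 1 = 15.
R = 12.7281076710/15 = 0.8485405114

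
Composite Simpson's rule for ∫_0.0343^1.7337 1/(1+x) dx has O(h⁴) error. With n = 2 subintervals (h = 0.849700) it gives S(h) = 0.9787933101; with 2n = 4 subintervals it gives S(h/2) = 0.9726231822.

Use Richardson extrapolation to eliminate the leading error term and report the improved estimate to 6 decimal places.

r = 4: numerator weight 16, denominator 15.
16·0.9726231822 = 15.5619709152; 15.5619709152 − 0.9787933101 = 14.5831776051
Denominator 16 − 1 = 15.
Result: 0.9722118403

0.972212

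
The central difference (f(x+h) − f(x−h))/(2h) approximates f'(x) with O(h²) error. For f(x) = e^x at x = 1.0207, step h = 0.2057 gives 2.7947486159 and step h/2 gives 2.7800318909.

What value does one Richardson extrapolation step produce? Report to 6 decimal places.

2.775126

Order 2 gives 2^r = 4 and 2^r − 1 = 3.
4×2.7800318909 − 2.7947486159 = 8.3253789477
Divide by 2^2 − 1 = 3.
So the Richardson estimate is 2.7751263159.
Shift from A(h/2): −0.0049055750.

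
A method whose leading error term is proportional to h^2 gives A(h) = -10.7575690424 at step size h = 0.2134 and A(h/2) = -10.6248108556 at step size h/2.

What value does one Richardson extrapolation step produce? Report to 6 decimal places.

-10.580558

Leading term ∝ h^2; use weight 4 = 2^2.
Weighted: (-42.4992434224) − (-10.7575690424) = -31.7416743800
(4*(-10.6248108556) − (-10.7575690424))/(4 − 1) = -10.5805581267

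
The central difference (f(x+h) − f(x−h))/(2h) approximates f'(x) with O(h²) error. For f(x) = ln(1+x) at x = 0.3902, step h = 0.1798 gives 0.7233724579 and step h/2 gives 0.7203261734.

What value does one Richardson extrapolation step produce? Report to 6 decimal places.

0.719311

r = 2, so 2^r = 4.
4 × 0.7203261734 = 2.8813046936; 2.8813046936 − 0.7233724579 = 2.1579322357
Divide by 2^2 − 1 = 3.
2.1579322357 ÷ 3 = 0.7193107452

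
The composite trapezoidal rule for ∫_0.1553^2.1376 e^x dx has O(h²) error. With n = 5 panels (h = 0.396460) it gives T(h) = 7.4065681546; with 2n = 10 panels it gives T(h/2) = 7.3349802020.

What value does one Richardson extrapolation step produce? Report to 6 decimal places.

With r = 2 the leading error scales as h^2, so the weight is 2^2 = 4.
4*7.3349802020 = 29.3399208080; subtract 7.4065681546 → 21.9333526534
Divide by 2^2 − 1 = 3.
So the Richardson estimate is 7.3111175511.

7.311118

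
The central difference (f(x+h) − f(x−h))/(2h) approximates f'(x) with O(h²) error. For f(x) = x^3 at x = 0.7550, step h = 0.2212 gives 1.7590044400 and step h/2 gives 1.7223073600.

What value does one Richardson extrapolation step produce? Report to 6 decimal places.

r = 2, so 2^r = 4.
Top: 4(1.7223073600) − (1.7590044400) = 5.1302250000
(4 × 1.7223073600 − 1.7590044400)/(4 − 1) = 1.7100750000

1.710075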